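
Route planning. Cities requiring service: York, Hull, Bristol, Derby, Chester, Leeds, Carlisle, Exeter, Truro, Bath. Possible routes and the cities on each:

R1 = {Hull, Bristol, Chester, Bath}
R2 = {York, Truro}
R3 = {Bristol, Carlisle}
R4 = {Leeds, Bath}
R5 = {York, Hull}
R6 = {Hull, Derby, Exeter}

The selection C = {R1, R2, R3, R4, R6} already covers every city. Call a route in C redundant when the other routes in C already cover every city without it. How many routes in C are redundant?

Drop R1: Chester uncovered — not redundant.
Drop R2: York, Truro uncovered — not redundant.
Drop R3: Carlisle uncovered — not redundant.
Drop R4: Leeds uncovered — not redundant.
Drop R6: Derby, Exeter uncovered — not redundant.
None of the routes in C is redundant.

0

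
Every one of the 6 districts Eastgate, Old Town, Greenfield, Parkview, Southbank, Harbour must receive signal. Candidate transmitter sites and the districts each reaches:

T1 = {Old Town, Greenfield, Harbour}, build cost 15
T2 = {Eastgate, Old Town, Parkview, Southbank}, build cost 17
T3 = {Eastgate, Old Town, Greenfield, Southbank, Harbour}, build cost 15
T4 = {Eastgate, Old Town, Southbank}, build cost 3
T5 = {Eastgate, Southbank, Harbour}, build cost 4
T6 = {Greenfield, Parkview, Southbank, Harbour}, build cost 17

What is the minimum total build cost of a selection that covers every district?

T4, T6 cover every district at build cost 3 + 17 = 20.
Any cover uses at least 2 transmitter sites; among all covering selections none totals below 20.
Greedy by coverage-per-build cost would pick T4, T5, T6 for 24 — worse than the optimum 20.

20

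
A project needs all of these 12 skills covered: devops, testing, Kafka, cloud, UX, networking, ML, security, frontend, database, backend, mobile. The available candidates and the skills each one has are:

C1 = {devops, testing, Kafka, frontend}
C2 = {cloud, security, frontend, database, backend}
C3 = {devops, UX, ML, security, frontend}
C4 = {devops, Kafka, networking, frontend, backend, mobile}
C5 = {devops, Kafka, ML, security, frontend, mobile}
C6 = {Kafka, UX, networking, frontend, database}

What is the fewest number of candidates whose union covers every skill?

4

C1, C2, C3, C4 together cover {devops, testing, Kafka, cloud, UX, networking, ML, security, frontend, database, backend, mobile} — every skill.
No 3 of the 6 candidates cover everything (all 20 triples fall short), so 4 is minimum.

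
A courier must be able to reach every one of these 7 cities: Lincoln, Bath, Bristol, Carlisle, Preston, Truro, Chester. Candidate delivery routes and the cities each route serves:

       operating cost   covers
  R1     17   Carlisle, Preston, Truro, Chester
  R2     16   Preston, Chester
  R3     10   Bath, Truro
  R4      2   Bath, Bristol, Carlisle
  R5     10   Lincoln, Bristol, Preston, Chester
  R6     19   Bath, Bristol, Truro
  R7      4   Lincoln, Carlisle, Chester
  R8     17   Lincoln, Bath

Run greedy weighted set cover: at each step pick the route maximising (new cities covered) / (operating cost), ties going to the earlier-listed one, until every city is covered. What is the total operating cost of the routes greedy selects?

Pick 1: R4 adds 3 new (Bath, Bristol, Carlisle) at operating cost 2 (ratio 3/2).
Pick 2: R7 adds 2 new (Lincoln, Chester) at operating cost 4 (ratio 2/4).
Pick 3: R1 adds 2 new (Preston, Truro) at operating cost 17 (ratio 2/17).
Greedy total operating cost: 2 + 4 + 17 = 23. (The true optimum is 22, so greedy overshoots here.)

23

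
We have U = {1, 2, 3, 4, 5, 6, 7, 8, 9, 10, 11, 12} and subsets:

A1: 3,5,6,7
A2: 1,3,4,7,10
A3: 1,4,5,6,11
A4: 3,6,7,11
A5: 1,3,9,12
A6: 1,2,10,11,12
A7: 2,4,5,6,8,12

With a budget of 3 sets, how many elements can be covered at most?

11

Choosing A1, A6, A7 covers {1, 2, 3, 4, 5, 6, 7, 8, 10, 11, 12} — 11 elements.
No choice of 3 sets does better; here 9 is left uncovered.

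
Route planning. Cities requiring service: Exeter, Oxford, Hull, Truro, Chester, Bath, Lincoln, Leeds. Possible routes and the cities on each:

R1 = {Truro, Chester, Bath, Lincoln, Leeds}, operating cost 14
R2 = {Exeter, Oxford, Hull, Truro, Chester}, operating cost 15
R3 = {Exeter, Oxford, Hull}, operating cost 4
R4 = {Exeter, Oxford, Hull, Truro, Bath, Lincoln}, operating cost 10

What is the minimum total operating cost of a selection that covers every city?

18

R1, R3 cover every city at operating cost 14 + 4 = 18.
Any cover uses at least 2 routes; among all covering selections none totals below 18.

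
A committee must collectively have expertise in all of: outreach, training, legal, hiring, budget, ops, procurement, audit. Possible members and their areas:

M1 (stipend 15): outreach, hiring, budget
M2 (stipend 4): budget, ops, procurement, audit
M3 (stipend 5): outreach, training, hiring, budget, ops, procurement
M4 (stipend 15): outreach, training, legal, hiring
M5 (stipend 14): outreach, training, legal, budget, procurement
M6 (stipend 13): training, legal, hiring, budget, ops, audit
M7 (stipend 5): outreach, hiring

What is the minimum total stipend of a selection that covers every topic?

M3, M6 cover every topic at stipend 5 + 13 = 18.
Any cover uses at least 2 members; among all covering selections none totals below 18.

18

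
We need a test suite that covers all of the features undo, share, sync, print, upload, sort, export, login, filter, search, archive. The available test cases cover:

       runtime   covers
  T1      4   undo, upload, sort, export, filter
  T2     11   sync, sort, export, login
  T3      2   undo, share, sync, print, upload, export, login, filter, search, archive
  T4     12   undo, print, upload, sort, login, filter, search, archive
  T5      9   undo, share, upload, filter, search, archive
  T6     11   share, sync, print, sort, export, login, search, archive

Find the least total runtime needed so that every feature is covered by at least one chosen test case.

T1, T3 cover every feature at runtime 4 + 2 = 6.
Any cover uses at least 2 test cases; among all covering selections none totals below 6.

6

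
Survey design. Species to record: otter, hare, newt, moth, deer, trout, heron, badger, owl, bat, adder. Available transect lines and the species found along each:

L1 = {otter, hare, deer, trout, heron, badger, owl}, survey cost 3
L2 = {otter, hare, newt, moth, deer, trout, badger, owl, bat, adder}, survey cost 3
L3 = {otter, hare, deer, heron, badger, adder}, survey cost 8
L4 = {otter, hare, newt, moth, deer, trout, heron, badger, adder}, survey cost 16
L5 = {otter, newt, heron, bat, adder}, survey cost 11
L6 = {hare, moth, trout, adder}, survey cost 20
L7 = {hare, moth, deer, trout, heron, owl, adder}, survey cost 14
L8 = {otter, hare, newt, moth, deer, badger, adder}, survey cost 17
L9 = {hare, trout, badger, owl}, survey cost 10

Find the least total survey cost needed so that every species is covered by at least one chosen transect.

L1, L2 cover every species at survey cost 3 + 3 = 6.
Any cover uses at least 2 transects; among all covering selections none totals below 6.

6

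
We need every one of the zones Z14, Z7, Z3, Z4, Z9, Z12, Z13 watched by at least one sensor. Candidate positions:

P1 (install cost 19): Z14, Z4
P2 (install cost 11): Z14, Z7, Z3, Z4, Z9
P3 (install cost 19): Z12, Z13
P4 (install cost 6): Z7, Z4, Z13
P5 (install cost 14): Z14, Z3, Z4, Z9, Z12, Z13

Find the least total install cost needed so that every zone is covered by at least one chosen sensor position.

P4, P5 cover every zone at install cost 6 + 14 = 20.
Any cover uses at least 2 sensor positions; among all covering selections none totals below 20.

20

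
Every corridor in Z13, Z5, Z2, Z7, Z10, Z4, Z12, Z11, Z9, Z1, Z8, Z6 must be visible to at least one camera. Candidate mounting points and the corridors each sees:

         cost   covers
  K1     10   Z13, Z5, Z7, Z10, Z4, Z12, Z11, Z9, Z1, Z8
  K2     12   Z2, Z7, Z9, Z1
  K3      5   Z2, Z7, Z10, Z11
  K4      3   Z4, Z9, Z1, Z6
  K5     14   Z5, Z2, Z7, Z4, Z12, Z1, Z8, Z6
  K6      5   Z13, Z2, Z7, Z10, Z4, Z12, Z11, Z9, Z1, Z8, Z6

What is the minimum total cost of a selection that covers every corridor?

15

K1, K6 cover every corridor at cost 10 + 5 = 15.
Any cover uses at least 2 camera mounts; among all covering selections none totals below 15.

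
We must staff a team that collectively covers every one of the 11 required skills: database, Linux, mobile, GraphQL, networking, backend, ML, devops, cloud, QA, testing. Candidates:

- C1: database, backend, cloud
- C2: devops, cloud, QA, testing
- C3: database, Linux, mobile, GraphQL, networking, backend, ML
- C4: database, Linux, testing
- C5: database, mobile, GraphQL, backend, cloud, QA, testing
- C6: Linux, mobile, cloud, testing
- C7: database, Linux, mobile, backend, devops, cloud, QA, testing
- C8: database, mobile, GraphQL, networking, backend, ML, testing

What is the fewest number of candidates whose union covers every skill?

C2, C3 together cover {database, Linux, mobile, GraphQL, networking, backend, ML, devops, cloud, QA, testing} — every skill.
No single candidate contains all 11 skills, so 2 is optimal.

2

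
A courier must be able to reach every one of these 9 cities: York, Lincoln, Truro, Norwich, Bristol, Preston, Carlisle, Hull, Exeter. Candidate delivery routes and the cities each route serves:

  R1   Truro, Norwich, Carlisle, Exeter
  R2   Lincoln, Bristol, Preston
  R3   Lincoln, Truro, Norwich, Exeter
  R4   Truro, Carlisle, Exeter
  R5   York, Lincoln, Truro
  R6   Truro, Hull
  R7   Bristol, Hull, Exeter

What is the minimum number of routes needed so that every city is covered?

4

R1, R2, R5, R6 together cover {York, Lincoln, Truro, Norwich, Bristol, Preston, Carlisle, Hull, Exeter} — every city.
No 3 of the 7 routes cover everything (all 35 triples fall short), so 4 is minimum.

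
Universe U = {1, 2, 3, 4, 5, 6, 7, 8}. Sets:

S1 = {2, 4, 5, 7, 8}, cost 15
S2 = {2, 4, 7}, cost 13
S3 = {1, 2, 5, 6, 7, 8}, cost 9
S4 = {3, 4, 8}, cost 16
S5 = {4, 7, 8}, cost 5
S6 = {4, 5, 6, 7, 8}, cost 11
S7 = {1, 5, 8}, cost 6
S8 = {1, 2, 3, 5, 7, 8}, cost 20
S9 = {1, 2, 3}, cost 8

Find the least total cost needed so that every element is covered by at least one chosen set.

19

S6, S9 cover every element at cost 11 + 8 = 19.
Any cover uses at least 2 sets; among all covering selections none totals below 19.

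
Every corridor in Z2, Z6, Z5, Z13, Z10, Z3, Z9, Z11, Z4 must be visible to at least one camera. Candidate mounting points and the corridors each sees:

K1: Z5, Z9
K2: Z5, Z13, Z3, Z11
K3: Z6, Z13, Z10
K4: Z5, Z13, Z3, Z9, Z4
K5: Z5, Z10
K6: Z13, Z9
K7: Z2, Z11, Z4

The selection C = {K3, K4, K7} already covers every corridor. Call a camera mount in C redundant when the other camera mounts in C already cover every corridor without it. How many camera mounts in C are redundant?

0

Drop K3: Z6, Z10 uncovered — not redundant.
Drop K4: Z5, Z3, Z9 uncovered — not redundant.
Drop K7: Z2, Z11 uncovered — not redundant.
None of the camera mounts in C is redundant.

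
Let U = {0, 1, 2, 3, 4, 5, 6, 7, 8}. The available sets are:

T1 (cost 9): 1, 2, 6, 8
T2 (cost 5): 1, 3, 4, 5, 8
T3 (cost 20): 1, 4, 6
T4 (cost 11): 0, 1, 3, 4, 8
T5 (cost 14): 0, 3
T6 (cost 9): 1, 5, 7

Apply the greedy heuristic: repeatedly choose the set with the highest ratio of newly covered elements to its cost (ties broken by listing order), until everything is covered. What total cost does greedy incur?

34

Pick 1: T2 adds 5 new (1, 3, 4, 5, 8) at cost 5 (ratio 5/5).
Pick 2: T1 adds 2 new (2, 6) at cost 9 (ratio 2/9).
Pick 3: T6 adds 1 new (7) at cost 9 (ratio 1/9).
Pick 4: T4 adds 1 new (0) at cost 11 (ratio 1/11).
Greedy total cost: 5 + 9 + 9 + 11 = 34. (The true optimum is 29, so greedy overshoots here.)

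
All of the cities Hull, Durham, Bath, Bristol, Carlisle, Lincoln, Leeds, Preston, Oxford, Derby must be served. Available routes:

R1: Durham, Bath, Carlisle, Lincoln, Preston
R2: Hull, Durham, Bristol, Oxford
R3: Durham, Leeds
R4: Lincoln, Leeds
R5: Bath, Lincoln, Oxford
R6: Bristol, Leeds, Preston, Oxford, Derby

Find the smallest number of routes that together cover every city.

3

R1, R2, R6 together cover {Hull, Durham, Bath, Bristol, Carlisle, Lincoln, Leeds, Preston, Oxford, Derby} — every city.
No 2 of the 6 routes cover everything (all 15 pairs fall short), so 3 is minimum.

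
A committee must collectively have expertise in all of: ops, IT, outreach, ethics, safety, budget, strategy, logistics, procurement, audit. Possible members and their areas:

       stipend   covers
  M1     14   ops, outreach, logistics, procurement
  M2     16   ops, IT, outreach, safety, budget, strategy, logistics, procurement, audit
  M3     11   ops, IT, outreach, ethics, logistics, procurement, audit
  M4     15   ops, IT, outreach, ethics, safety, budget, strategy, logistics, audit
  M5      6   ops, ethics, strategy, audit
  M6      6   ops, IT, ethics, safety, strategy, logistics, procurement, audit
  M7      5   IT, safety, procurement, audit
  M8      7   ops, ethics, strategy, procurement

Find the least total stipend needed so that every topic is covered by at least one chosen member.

20

M4, M7 cover every topic at stipend 15 + 5 = 20.
Any cover uses at least 2 members; among all covering selections none totals below 20.
Greedy by coverage-per-stipend would pick M6, M4 for 21 — worse than the optimum 20.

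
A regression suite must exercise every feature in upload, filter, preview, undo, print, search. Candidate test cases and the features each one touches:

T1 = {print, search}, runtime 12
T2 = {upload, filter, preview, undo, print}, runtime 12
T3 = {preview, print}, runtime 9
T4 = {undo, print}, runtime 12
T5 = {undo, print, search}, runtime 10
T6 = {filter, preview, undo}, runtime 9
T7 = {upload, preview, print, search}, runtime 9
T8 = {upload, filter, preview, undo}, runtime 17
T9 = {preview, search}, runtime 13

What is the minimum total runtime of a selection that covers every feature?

18

T6, T7 cover every feature at runtime 9 + 9 = 18.
Any cover uses at least 2 test cases; among all covering selections none totals below 18.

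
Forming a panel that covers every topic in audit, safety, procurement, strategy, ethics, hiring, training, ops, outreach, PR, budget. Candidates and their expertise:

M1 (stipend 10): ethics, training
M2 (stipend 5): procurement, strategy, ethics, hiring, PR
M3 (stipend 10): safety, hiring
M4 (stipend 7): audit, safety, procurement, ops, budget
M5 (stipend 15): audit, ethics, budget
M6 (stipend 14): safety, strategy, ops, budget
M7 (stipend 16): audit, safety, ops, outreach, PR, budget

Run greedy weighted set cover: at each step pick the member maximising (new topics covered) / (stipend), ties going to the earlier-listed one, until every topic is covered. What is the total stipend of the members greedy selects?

38

Pick 1: M2 adds 5 new (procurement, strategy, ethics, hiring, PR) at stipend 5 (ratio 5/5).
Pick 2: M4 adds 4 new (audit, safety, ops, budget) at stipend 7 (ratio 4/7).
Pick 3: M1 adds 1 new (training) at stipend 10 (ratio 1/10).
Pick 4: M7 adds 1 new (outreach) at stipend 16 (ratio 1/16).
Greedy total stipend: 5 + 7 + 10 + 16 = 38. (The true optimum is 31, so greedy overshoots here.)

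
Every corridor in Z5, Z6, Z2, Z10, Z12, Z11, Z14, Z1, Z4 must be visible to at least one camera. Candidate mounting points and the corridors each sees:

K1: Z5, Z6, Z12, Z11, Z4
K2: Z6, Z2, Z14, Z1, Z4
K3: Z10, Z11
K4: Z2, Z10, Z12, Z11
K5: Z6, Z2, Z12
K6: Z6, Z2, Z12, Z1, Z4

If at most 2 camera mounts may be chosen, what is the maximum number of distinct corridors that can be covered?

Choosing K1, K2 covers {Z5, Z6, Z2, Z12, Z11, Z14, Z1, Z4} — 8 corridors.
No choice of 2 camera mounts does better; here Z10 is left uncovered.

8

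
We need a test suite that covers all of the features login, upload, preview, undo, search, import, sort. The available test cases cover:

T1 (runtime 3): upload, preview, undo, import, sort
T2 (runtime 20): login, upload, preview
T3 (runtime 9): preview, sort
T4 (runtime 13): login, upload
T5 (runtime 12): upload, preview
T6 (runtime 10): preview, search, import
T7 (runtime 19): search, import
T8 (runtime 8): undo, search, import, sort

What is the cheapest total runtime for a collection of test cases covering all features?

24

T1, T4, T8 cover every feature at runtime 3 + 13 + 8 = 24.
Any cover uses at least 2 test cases; among all covering selections none totals below 24.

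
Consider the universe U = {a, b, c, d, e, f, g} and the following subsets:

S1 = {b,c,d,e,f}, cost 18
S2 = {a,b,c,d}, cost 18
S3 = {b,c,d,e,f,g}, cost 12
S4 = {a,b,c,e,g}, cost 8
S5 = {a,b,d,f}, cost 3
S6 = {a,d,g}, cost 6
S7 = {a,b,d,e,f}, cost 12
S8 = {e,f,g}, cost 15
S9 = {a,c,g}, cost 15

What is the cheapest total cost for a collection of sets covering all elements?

S4, S5 cover every element at cost 8 + 3 = 11.
Any cover uses at least 2 sets; among all covering selections none totals below 11.

11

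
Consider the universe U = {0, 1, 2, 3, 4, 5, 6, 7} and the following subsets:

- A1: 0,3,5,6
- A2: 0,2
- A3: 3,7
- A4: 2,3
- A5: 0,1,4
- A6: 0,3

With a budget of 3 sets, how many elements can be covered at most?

7

Choosing A1, A2, A5 covers {0, 1, 2, 3, 4, 5, 6} — 7 elements.
No choice of 3 sets does better; here 7 is left uncovered.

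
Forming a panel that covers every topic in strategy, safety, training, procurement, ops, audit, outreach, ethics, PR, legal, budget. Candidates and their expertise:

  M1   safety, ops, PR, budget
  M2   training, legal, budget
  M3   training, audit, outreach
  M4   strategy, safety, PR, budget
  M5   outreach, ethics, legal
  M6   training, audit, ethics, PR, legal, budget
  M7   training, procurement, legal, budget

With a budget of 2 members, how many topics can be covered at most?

8

Choosing M1, M6 covers {safety, training, ops, audit, ethics, PR, legal, budget} — 8 topics.
No choice of 2 members does better; here strategy, procurement, outreach are left uncovered.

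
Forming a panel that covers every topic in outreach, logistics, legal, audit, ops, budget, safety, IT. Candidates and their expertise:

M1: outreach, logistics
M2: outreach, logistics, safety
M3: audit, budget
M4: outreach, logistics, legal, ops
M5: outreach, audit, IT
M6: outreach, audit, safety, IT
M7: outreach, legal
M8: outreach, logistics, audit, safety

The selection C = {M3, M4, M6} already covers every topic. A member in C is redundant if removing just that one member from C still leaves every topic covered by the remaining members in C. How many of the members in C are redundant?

0

Drop M3: budget uncovered — not redundant.
Drop M4: logistics, legal, ops uncovered — not redundant.
Drop M6: safety, IT uncovered — not redundant.
None of the members in C is redundant.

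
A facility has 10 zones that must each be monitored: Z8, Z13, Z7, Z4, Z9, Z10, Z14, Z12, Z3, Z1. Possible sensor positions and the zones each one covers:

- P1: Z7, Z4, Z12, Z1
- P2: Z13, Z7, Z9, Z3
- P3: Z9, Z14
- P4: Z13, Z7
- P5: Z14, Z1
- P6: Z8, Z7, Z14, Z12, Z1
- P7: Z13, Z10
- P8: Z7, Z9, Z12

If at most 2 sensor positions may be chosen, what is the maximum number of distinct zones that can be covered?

8

Choosing P2, P6 covers {Z8, Z13, Z7, Z9, Z14, Z12, Z3, Z1} — 8 zones.
No choice of 2 sensor positions does better; here Z4, Z10 are left uncovered.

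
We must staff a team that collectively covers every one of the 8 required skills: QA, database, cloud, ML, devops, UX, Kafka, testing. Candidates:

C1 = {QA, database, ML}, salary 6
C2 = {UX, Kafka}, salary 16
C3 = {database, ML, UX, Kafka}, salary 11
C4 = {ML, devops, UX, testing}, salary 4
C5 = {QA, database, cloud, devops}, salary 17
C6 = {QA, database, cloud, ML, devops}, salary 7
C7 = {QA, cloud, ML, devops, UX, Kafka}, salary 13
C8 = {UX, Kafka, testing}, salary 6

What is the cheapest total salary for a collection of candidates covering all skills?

C6, C8 cover every skill at salary 7 + 6 = 13.
Any cover uses at least 2 candidates; among all covering selections none totals below 13.

13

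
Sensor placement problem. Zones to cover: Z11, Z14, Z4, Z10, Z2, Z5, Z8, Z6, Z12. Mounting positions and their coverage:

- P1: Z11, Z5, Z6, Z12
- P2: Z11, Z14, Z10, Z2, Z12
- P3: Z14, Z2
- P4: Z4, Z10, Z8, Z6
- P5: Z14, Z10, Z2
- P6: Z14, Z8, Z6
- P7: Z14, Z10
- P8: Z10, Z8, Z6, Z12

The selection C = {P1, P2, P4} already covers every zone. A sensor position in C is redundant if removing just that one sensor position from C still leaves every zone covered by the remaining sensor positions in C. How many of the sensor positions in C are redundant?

0

Drop P1: Z5 uncovered — not redundant.
Drop P2: Z14, Z2 uncovered — not redundant.
Drop P4: Z4, Z8 uncovered — not redundant.
None of the sensor positions in C is redundant.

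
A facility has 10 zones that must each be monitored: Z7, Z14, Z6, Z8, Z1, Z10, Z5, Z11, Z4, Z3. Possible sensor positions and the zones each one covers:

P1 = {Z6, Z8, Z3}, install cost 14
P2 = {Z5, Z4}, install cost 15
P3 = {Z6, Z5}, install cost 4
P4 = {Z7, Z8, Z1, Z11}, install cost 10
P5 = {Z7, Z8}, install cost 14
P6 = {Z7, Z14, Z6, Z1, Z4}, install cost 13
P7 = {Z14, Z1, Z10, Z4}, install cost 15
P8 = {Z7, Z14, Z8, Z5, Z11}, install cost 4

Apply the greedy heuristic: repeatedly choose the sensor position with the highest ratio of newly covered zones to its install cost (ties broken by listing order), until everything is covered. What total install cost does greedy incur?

Pick 1: P8 adds 5 new (Z7, Z14, Z8, Z5, Z11) at install cost 4 (ratio 5/4).
Pick 2: P3 adds 1 new (Z6) at install cost 4 (ratio 1/4).
Pick 3: P7 adds 3 new (Z1, Z10, Z4) at install cost 15 (ratio 3/15).
Pick 4: P1 adds 1 new (Z3) at install cost 14 (ratio 1/14).
Greedy total install cost: 4 + 4 + 15 + 14 = 37. (The true optimum is 33, so greedy overshoots here.)

37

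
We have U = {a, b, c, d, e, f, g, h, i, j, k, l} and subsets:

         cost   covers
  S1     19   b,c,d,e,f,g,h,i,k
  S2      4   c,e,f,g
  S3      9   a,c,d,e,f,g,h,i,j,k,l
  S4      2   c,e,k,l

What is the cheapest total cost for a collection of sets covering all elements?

28

S1, S3 cover every element at cost 19 + 9 = 28.
Any cover uses at least 2 sets; among all covering selections none totals below 28.
Greedy by coverage-per-cost would pick S4, S3, S1 for 30 — worse than the optimum 28.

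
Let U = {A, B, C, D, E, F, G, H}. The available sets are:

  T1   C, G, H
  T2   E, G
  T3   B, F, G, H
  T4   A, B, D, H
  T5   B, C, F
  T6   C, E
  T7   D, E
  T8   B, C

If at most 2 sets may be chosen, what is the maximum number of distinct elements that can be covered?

6

Choosing T1, T4 covers {A, B, C, D, G, H} — 6 elements.
No choice of 2 sets does better; here E, F are left uncovered.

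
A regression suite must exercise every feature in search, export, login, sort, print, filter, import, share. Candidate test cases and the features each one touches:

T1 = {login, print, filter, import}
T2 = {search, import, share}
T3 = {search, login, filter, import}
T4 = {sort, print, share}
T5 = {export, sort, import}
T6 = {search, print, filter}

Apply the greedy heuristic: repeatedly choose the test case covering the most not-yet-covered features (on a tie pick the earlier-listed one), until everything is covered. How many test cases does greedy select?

Pick 1: T1 covers 4 new features (login, print, filter, import).
Pick 2: T2 covers 2 new features (search, share).
Pick 3: T5 covers 2 new features (export, sort).
Greedy uses 3 test cases.

3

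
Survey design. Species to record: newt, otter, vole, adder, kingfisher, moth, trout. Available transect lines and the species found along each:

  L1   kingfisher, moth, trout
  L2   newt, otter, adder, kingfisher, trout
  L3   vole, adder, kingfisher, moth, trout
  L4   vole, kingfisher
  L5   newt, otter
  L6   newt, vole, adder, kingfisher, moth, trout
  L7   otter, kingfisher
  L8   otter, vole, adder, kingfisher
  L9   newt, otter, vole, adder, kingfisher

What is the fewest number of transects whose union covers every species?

L1, L9 together cover {newt, otter, vole, adder, kingfisher, moth, trout} — every species.
No single transect contains all 7 species, so 2 is optimal.

2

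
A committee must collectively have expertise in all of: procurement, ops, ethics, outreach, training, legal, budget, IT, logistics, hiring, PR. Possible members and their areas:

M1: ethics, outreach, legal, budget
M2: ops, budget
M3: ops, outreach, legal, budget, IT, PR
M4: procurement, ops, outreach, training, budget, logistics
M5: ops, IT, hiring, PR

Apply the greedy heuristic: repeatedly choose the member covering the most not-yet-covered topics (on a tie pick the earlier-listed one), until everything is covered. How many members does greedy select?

Pick 1: M3 covers 6 new topics (ops, outreach, legal, budget, IT, PR).
Pick 2: M4 covers 3 new topics (procurement, training, logistics).
Pick 3: M1 covers 1 new topics (ethics).
Pick 4: M5 covers 1 new topics (hiring).
Greedy uses 4 members. (The true minimum is 3.)

4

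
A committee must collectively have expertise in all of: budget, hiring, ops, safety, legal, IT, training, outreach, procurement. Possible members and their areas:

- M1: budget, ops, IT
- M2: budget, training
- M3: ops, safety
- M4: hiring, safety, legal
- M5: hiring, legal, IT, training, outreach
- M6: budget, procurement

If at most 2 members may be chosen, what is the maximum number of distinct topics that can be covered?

Choosing M1, M5 covers {budget, hiring, ops, legal, IT, training, outreach} — 7 topics.
No choice of 2 members does better; here safety, procurement are left uncovered.

7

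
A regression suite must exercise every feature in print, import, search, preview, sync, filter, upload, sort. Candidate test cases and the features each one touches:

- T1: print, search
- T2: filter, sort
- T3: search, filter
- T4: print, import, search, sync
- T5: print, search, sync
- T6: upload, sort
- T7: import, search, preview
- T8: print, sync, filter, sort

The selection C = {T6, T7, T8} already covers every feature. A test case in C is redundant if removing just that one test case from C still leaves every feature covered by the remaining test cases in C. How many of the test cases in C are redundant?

0

Drop T6: upload uncovered — not redundant.
Drop T7: import, search, preview uncovered — not redundant.
Drop T8: print, sync, filter uncovered — not redundant.
None of the test cases in C is redundant.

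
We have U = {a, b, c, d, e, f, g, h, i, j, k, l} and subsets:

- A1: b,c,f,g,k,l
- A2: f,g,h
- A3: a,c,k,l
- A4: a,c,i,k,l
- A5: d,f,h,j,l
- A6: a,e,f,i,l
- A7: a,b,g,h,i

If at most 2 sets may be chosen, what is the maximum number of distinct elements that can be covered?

9

Choosing A1, A5 covers {b, c, d, f, g, h, j, k, l} — 9 elements.
No choice of 2 sets does better; here a, e, i are left uncovered.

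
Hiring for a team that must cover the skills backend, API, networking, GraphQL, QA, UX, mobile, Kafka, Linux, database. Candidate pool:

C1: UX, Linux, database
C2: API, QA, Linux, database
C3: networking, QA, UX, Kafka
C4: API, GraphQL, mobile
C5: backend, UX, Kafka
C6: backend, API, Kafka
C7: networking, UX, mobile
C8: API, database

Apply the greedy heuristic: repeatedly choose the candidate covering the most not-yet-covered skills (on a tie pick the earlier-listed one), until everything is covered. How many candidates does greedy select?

4

Pick 1: C2 covers 4 new skills (API, QA, Linux, database).
Pick 2: C3 covers 3 new skills (networking, UX, Kafka).
Pick 3: C4 covers 2 new skills (GraphQL, mobile).
Pick 4: C5 covers 1 new skills (backend).
Greedy uses 4 candidates.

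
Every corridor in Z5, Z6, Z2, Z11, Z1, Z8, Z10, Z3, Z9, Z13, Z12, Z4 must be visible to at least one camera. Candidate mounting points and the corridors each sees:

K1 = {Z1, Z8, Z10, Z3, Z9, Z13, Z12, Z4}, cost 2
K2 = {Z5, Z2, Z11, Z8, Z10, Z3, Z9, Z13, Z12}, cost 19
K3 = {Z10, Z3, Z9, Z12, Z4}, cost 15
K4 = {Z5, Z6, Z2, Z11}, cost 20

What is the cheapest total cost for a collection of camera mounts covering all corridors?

K1, K4 cover every corridor at cost 2 + 20 = 22.
Any cover uses at least 2 camera mounts; among all covering selections none totals below 22.

22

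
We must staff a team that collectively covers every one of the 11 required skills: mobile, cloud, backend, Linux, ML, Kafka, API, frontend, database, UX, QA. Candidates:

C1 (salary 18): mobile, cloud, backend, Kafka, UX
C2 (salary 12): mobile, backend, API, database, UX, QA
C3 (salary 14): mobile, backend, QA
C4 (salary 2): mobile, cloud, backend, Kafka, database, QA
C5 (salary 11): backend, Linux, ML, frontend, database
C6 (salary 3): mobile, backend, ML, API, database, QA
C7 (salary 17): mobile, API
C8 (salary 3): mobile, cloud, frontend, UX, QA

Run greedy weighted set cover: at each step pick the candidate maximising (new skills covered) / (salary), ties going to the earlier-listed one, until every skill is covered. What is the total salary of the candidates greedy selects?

Pick 1: C4 adds 6 new (mobile, cloud, backend, Kafka, database, QA) at salary 2 (ratio 6/2).
Pick 2: C6 adds 2 new (ML, API) at salary 3 (ratio 2/3).
Pick 3: C8 adds 2 new (frontend, UX) at salary 3 (ratio 2/3).
Pick 4: C5 adds 1 new (Linux) at salary 11 (ratio 1/11).
Greedy total salary: 2 + 3 + 3 + 11 = 19.

19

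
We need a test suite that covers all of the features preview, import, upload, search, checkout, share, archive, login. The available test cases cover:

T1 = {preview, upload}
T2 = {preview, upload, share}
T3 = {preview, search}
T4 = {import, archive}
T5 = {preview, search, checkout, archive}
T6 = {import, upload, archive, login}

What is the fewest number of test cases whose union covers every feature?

T2, T5, T6 together cover {preview, import, upload, search, checkout, share, archive, login} — every feature.
No 2 of the 6 test cases cover everything (all 15 pairs fall short), so 3 is minimum.

3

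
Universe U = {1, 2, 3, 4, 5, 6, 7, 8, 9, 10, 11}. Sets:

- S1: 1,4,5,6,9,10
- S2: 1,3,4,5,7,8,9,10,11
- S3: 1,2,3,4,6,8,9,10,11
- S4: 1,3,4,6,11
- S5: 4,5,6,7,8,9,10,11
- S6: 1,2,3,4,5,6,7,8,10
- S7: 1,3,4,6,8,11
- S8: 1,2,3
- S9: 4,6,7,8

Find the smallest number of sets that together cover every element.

2

S2, S3 together cover {1, 2, 3, 4, 5, 6, 7, 8, 9, 10, 11} — every element.
No single set contains all 11 elements, so 2 is optimal.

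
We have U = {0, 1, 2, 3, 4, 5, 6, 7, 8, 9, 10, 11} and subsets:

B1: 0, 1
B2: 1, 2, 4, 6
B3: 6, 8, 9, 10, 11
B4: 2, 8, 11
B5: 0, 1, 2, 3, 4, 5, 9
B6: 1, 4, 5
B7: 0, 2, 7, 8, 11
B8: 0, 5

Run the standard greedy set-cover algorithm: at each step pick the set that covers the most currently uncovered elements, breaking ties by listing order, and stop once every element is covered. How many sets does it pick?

Pick 1: B5 covers 7 new elements (0, 1, 2, 3, 4, 5, 9).
Pick 2: B3 covers 4 new elements (6, 8, 10, 11).
Pick 3: B7 covers 1 new elements (7).
Greedy uses 3 sets.

3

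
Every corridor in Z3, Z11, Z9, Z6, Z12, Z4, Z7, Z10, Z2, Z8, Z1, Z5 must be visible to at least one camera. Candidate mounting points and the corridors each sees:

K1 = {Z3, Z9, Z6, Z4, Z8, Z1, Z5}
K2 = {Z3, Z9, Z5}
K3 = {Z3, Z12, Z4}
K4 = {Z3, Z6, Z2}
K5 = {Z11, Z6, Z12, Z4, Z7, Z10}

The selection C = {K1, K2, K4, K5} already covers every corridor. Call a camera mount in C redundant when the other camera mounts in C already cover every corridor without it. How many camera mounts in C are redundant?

Drop K1: Z8, Z1 uncovered — not redundant.
Drop K2: the rest still cover every corridor — redundant.
Drop K4: Z2 uncovered — not redundant.
Drop K5: Z11, Z12, Z7, Z10 uncovered — not redundant.
1 redundant: K2.

1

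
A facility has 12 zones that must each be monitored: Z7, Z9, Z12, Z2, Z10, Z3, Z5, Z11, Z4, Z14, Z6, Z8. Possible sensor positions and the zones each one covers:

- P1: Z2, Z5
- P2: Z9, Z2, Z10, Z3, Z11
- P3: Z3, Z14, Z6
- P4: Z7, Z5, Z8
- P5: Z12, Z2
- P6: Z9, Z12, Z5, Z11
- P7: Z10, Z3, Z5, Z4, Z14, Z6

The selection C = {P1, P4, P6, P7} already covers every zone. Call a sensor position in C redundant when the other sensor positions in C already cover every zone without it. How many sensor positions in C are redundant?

0

Drop P1: Z2 uncovered — not redundant.
Drop P4: Z7, Z8 uncovered — not redundant.
Drop P6: Z9, Z12, Z11 uncovered — not redundant.
Drop P7: Z10, Z3, Z4, Z14, … uncovered — not redundant.
None of the sensor positions in C is redundant.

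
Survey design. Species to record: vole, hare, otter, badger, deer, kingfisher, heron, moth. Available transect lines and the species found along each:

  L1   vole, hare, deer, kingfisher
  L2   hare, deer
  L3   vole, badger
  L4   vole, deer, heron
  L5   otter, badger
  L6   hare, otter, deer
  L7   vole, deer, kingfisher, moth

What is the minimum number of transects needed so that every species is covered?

L1, L4, L5, L7 together cover {vole, hare, otter, badger, deer, kingfisher, heron, moth} — every species.
No 3 of the 7 transects cover everything (all 35 triples fall short), so 4 is minimum.

4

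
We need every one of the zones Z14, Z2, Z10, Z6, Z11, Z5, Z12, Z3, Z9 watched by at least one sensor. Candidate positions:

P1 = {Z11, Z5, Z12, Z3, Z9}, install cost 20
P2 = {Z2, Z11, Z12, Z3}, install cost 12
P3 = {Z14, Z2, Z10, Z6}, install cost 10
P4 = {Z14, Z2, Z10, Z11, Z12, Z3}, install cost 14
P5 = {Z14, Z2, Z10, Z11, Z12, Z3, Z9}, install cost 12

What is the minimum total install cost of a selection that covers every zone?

30

P1, P3 cover every zone at install cost 20 + 10 = 30.
Any cover uses at least 2 sensor positions; among all covering selections none totals below 30.
Greedy by coverage-per-install cost would pick P5, P3, P1 for 42 — worse than the optimum 30.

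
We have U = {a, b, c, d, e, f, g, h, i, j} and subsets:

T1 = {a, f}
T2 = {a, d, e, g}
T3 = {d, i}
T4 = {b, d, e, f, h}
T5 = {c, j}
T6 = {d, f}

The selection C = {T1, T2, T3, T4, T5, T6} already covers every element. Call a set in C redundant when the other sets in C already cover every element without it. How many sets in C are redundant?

2

Drop T1: the rest still cover every element — redundant.
Drop T2: g uncovered — not redundant.
Drop T3: i uncovered — not redundant.
Drop T4: b, h uncovered — not redundant.
Drop T5: c, j uncovered — not redundant.
Drop T6: the rest still cover every element — redundant.
2 redundant: T1, T6.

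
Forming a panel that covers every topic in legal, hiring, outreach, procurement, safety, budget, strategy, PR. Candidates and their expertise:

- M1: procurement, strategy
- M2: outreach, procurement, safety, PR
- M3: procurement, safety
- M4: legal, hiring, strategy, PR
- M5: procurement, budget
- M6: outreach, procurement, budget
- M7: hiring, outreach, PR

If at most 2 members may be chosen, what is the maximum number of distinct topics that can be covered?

7

Choosing M2, M4 covers {legal, hiring, outreach, procurement, safety, strategy, PR} — 7 topics.
No choice of 2 members does better; here budget is left uncovered.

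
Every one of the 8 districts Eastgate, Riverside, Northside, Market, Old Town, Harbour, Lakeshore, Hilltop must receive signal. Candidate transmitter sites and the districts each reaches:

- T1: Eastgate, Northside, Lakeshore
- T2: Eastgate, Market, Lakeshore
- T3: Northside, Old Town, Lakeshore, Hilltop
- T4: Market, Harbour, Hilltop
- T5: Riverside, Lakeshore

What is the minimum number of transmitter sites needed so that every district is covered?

4

T1, T3, T4, T5 together cover {Eastgate, Riverside, Northside, Market, Old Town, Harbour, Lakeshore, Hilltop} — every district.
No 3 of the 5 transmitter sites cover everything (all 10 triples fall short), so 4 is minimum.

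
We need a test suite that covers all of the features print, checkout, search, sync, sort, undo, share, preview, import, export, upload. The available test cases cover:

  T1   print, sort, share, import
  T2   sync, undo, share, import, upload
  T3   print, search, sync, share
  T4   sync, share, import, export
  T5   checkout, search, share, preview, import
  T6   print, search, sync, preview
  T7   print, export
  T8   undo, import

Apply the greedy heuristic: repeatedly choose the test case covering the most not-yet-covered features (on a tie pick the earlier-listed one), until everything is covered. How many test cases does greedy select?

Pick 1: T2 covers 5 new features (sync, undo, share, import, upload).
Pick 2: T5 covers 3 new features (checkout, search, preview).
Pick 3: T1 covers 2 new features (print, sort).
Pick 4: T4 covers 1 new features (export).
Greedy uses 4 test cases.

4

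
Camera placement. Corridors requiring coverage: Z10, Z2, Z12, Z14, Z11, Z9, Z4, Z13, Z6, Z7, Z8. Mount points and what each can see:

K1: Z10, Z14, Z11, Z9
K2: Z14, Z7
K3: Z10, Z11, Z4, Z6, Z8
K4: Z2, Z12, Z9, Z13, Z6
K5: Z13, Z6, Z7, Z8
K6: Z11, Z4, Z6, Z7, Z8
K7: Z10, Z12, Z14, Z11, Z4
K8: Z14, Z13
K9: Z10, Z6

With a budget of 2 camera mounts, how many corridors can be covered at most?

Choosing K3, K4 covers {Z10, Z2, Z12, Z11, Z9, Z4, Z13, Z6, Z8} — 9 corridors.
No choice of 2 camera mounts does better; here Z14, Z7 are left uncovered.

9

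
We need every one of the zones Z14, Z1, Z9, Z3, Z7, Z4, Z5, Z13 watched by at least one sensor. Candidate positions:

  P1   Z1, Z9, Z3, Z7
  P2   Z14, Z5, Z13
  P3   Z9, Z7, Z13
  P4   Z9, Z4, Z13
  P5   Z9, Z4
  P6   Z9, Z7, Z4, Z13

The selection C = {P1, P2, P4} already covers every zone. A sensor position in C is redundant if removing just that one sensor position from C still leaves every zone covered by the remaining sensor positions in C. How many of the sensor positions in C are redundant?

Drop P1: Z1, Z3, Z7 uncovered — not redundant.
Drop P2: Z14, Z5 uncovered — not redundant.
Drop P4: Z4 uncovered — not redundant.
None of the sensor positions in C is redundant.

0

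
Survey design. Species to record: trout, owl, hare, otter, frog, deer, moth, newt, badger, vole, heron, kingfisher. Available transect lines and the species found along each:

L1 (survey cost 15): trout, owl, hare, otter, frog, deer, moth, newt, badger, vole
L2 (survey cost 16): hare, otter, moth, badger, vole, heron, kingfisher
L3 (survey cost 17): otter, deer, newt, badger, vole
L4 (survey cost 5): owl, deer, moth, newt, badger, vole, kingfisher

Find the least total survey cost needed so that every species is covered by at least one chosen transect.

31

L1, L2 cover every species at survey cost 15 + 16 = 31.
Any cover uses at least 2 transects; among all covering selections none totals below 31.
Greedy by coverage-per-survey cost would pick L4, L1, L2 for 36 — worse than the optimum 31.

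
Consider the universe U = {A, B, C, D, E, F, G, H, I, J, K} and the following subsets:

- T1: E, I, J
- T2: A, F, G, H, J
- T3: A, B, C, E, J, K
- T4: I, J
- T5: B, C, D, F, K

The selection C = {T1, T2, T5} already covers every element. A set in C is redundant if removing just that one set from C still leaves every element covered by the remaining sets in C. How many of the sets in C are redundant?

0

Drop T1: E, I uncovered — not redundant.
Drop T2: A, G, H uncovered — not redundant.
Drop T5: B, C, D, K uncovered — not redundant.
None of the sets in C is redundant.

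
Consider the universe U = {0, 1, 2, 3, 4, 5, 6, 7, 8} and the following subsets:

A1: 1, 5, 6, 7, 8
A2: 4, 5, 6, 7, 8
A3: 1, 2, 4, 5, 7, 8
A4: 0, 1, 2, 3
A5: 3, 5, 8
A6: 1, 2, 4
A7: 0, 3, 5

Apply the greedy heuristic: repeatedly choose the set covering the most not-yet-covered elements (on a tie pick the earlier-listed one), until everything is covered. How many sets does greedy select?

3

Pick 1: A3 covers 6 new elements (1, 2, 4, 5, 7, 8).
Pick 2: A4 covers 2 new elements (0, 3).
Pick 3: A1 covers 1 new elements (6).
Greedy uses 3 sets. (The true minimum is 2.)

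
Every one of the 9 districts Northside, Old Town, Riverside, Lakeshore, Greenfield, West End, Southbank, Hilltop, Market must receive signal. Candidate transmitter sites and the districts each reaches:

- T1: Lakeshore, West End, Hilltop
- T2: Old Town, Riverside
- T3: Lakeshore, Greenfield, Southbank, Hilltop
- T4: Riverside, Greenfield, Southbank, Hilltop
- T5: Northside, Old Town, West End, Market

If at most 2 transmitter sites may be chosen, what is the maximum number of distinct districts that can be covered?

Choosing T3, T5 covers {Northside, Old Town, Lakeshore, Greenfield, West End, Southbank, Hilltop, Market} — 8 districts.
No choice of 2 transmitter sites does better; here Riverside is left uncovered.

8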